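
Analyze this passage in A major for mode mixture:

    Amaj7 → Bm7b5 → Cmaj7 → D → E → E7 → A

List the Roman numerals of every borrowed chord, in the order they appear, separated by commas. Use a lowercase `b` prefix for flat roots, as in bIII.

iiø7, bIIImaj7

The diatonic triads in A major are A, Bm, C#m, D, E, F#m, G#dim. Amaj7, D, E, E7 and A are all diatonic. Bm7b5 (B–D–F–A) doesn't fit — on degree 2 A major would have Bm (ii). Bm7b5 is the degree-2 chord of A minor, so it is the borrowed iiø7. Cmaj7 (C–E–G–B) doesn't fit — on degree 3 A major would have C#m (iii). Cmaj7 is the degree-3 chord of A minor, so it is the borrowed bIIImaj7.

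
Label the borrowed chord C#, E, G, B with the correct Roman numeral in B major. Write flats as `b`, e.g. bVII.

iiø7

The root C# is the diatonic 2nd degree of B major; the borrowing shows in the chord quality. The diatonic chord on degree 2 would be C#m (ii), but C#–E–G–B is the half-diminished-seventh chord from B minor. As a borrowed chord it is labeled iiø7.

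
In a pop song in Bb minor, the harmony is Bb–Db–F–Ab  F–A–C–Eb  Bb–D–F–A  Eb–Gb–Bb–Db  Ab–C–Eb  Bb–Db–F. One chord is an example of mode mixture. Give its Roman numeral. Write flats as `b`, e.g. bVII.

In Bb minor (with V from harmonic minor) the diatonic chords are Bbm, Cdim, Db, Ebm, F, Gb, Ab. Of the given chords, Bb–Db–F–Ab = Bbm7, F–A–C–Eb = F7, Eb–Gb–Bb–Db = Ebm7, Ab–C–Eb = Ab and Bb–Db–F = Bbm are diatonic. But Bb–D–F–A is foreign: the diatonic i on degree 1 is Bbm, whereas Bbmaj7 comes from Bb major. It is labeled Imaj7.

Imaj7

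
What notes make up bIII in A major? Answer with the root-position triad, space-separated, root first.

Scale degree 3 in A major is C#. bIII uses the lowered form, C, taken from A minor. Building the major chord from the parallel minor on C: C–E–G.

C E G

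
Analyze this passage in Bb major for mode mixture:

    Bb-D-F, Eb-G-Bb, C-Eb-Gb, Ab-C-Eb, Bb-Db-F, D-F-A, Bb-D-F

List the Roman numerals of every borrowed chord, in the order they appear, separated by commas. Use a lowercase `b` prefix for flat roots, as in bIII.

ii°, bVII, i

In Bb major the diatonic chords are Bb, Cm, Dm, Eb, F, Gm, Adim. Of the given chords, Bb–D–F = Bb, Eb–G–Bb = Eb and D–F–A = Dm are diatonic. But C–Eb–Gb is foreign: the diatonic ii on degree 2 is Cm, whereas Cdim comes from Bb minor. It is labeled ii°. Ab–C–Eb doesn't fit — on degree 7 Bb major would have Adim (vii°). Ab is the degree-7 chord of Bb minor, so it is the borrowed bVII. But Bb–Db–F is foreign: the diatonic I on degree 1 is Bb, whereas Bbm comes from Bb minor. It is labeled i.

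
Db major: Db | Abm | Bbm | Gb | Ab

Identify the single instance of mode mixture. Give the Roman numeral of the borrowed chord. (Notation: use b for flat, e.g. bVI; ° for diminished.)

In Db major the diatonic chords are Db, Ebm, Fm, Gb, Ab, Bbm, Cdim. Db, Bbm, Gb and Ab are all diatonic. Abm (Ab–Cb–Eb) is not: scale degree 5 in Db major carries Ab (V). In Db minor the chord on that degree is Abm, so here it functions as v, borrowed from the parallel minor.

v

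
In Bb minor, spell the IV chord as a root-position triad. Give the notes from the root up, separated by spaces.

Eb G Bb

IV is built on scale degree 4, which is Eb in both Bb minor and its parallel. Building the major chord from the parallel major on Eb: Eb–G–Bb.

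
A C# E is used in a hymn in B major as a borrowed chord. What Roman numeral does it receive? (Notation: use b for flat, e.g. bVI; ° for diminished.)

bVII

A is the lowered form of scale degree 7 in B major (the diatonic degree 7 is A#). The diatonic chord on degree 7 would be A#dim (vii°), but A–C#–E is the major chord from B minor. As a borrowed chord it is labeled bVII.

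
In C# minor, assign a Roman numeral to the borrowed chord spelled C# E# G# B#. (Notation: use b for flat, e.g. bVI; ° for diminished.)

The root C# is the diatonic 1st degree of C# minor; the borrowing shows in the chord quality. Diatonically C# minor has C#m (i) on that degree; C#–E#–G#–B# is instead the major-seventh chord native to C# major, so it takes the label Imaj7.

Imaj7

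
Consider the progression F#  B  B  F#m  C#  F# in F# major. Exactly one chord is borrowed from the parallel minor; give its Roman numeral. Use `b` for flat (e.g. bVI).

F# major has the diatonic set F#, G#m, A#m, B, C#, D#m, E#dim. F#, B and C# all belong to that set. F#m (F#–A–C#) is not: scale degree 1 in F# major carries F# (I). In F# minor the chord on that degree is F#m, so here it functions as i, borrowed from the parallel minor.

i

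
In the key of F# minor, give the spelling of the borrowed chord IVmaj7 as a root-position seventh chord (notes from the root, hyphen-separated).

B-D#-F#-A#

IVmaj7 is built on scale degree 4, which is B in both F# minor and its parallel. Building the major-seventh chord from the parallel major on B: B–D#–F#–A#.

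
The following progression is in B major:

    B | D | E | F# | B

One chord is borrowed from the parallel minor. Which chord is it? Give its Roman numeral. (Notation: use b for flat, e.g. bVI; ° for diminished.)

The diatonic triads in B major are B, C#m, D#m, E, F#, G#m, A#dim. B, E and F# are all diatonic. D (D–F#–A) doesn't fit — on degree 3 B major would have D#m (iii). D is the degree-3 chord of B minor, so it is the borrowed bIII.

bIII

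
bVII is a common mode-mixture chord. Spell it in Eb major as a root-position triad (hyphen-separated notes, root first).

Db-F-Ab

The root of bVII is the lowered 7th degree: D becomes Db. Building the major chord from the parallel minor on Db: Db–F–Ab.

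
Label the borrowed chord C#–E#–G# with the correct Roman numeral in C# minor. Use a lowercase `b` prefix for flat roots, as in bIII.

C# is scale degree 1 in C# minor. C#–E#–G# is a major chord — the form found in C# major, not the diatonic i (C#m). Borrowed into C# minor it is written I.

I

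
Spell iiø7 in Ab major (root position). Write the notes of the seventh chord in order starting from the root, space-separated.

Bb Db Fb Ab

The root, Bb, is scale degree 2 — the same note in Ab major and Ab minor; only the chord quality changes. In Ab minor the chord on Bb is Bb–Db–Fb–Ab.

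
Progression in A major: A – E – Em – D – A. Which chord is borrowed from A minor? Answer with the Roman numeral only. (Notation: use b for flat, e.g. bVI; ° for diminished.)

v

The diatonic triads in A major are A, Bm, C#m, D, E, F#m, G#dim. A, E and D are all diatonic. Em (E–G–B) is not: scale degree 5 in A major carries E (V). In A minor the chord on that degree is Em, so here it functions as v, borrowed from the parallel minor.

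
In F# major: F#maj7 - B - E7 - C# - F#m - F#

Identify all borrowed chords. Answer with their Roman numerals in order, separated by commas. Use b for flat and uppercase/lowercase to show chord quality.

bVII7, i

In F# major the diatonic chords are F#, G#m, A#m, B, C#, D#m, E#dim. F#maj7, B, C# and F# are all diatonic. But E7 (E–G#–B–D) is foreign: the diatonic vii° on degree 7 is E#dim, whereas E7 comes from F# minor. It is labeled bVII7. But F#m (F#–A–C#) is foreign: the diatonic I on degree 1 is F#, whereas F#m comes from F# minor. It is labeled i.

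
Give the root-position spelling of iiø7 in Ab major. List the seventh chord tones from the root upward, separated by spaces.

Bb Db Fb Ab

iiø7 is built on scale degree 2, which is Bb in both Ab major and its parallel. In Ab minor the chord on Bb is Bb–Db–Fb–Ab.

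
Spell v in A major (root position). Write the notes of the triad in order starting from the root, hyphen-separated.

E-G-B

v is built on scale degree 5, which is E in both A major and its parallel. Stacking thirds in A minor on E gives E–G–B.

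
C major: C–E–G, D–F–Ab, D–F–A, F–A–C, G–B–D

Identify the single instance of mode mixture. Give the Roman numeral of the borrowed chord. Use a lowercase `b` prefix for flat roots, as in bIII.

In C major the diatonic chords are C, Dm, Em, F, G, Am, Bdim. C–E–G = C, D–F–A = Dm, F–A–C = F and G–B–D = G are all diatonic. D–F–Ab doesn't fit — on degree 2 C major would have Dm (ii). Ddim is the degree-2 chord of C minor, so it is the borrowed ii°.

ii°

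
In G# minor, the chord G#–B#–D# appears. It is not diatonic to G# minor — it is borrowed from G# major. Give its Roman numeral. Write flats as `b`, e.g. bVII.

I

The root G# is the diatonic 1st degree of G# minor; the borrowing shows in the chord quality. G#–B#–D# is a major chord — the form found in G# major, not the diatonic i (G#m). Borrowed into G# minor it is written I.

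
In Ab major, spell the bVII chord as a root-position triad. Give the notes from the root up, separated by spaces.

Gb Bb Db

Scale degree 7 in Ab major is G. bVII uses the lowered form, Gb, taken from Ab minor. Building the major chord from the parallel minor on Gb: Gb–Bb–Db.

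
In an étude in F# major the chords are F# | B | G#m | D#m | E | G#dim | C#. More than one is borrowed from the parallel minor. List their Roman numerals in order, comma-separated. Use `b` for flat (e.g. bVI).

In F# major the diatonic chords are F#, G#m, A#m, B, C#, D#m, E#dim. F#, B, G#m, D#m and C# are all diatonic. But E (E–G#–B) is foreign: the diatonic vii° on degree 7 is E#dim, whereas E comes from F# minor. It is labeled bVII. But G#dim (G#–B–D) is foreign: the diatonic ii on degree 2 is G#m, whereas G#dim comes from F# minor. It is labeled ii°.

bVII, ii°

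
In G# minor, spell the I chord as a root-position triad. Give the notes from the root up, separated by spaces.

The root, G#, is scale degree 1 — the same note in G# minor and G# major; only the chord quality changes. In G# major the chord on G# is G#–B#–D#.

G# B# D#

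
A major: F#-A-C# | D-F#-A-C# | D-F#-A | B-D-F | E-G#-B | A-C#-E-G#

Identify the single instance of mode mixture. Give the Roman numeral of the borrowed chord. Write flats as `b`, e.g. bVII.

ii°

In A major the diatonic chords are A, Bm, C#m, D, E, F#m, G#dim. F#–A–C# = F#m, D–F#–A–C# = Dmaj7, D–F#–A = D, E–G#–B = E and A–C#–E–G# = Amaj7 are all diatonic. B–D–F doesn't fit — on degree 2 A major would have Bm (ii). Bdim is the degree-2 chord of A minor, so it is the borrowed ii°.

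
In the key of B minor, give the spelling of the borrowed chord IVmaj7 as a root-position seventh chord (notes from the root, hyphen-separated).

E-G#-B-D#

IVmaj7 is built on scale degree 4, which is E in both B minor and its parallel. Building the major-seventh chord from the parallel major on E: E–G#–B–D#.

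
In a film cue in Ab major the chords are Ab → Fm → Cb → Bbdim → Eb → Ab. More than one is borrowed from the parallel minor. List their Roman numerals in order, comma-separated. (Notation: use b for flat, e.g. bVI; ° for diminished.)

bIII, ii°

The diatonic triads in Ab major are Ab, Bbm, Cm, Db, Eb, Fm, Gdim. Ab, Fm and Eb are all diatonic. But Cb (Cb–Eb–Gb) is foreign: the diatonic iii on degree 3 is Cm, whereas Cb comes from Ab minor. It is labeled bIII. Bbdim (Bb–Db–Fb) is not: scale degree 2 in Ab major carries Bbm (ii). In Ab minor the chord on that degree is Bbdim, so here it functions as ii°, borrowed from the parallel minor.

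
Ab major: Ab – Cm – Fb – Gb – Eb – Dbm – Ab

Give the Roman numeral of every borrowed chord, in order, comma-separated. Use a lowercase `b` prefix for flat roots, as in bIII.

The diatonic triads in Ab major are Ab, Bbm, Cm, Db, Eb, Fm, Gdim. Of the given chords, Ab, Cm and Eb are diatonic. Fb (Fb–Ab–Cb) is not: scale degree 6 in Ab major carries Fm (vi). In Ab minor the chord on that degree is Fb, so here it functions as bVI, borrowed from the parallel minor. Gb (Gb–Bb–Db) doesn't fit — on degree 7 Ab major would have Gdim (vii°). Gb is the degree-7 chord of Ab minor, so it is the borrowed bVII. But Dbm (Db–Fb–Ab) is foreign: the diatonic IV on degree 4 is Db, whereas Dbm comes from Ab minor. It is labeled iv.

bVI, bVII, iv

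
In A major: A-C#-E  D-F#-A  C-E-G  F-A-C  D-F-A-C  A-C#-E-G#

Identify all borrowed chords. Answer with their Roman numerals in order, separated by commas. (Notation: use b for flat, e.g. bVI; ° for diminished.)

The diatonic triads in A major are A, Bm, C#m, D, E, F#m, G#dim. A–C#–E = A, D–F#–A = D and A–C#–E–G# = Amaj7 are all diatonic. But C–E–G is foreign: the diatonic iii on degree 3 is C#m, whereas C comes from A minor. It is labeled bIII. F–A–C is not: scale degree 6 in A major carries F#m (vi). In A minor the chord on that degree is F, so here it functions as bVI, borrowed from the parallel minor. But D–F–A–C is foreign: the diatonic IV on degree 4 is D, whereas Dm7 comes from A minor. It is labeled iv7.

bIII, bVI, iv7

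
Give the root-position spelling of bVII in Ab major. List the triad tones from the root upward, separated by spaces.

Gb Bb Db

Scale degree 7 in Ab major is G. bVII uses the lowered form, Gb, taken from Ab minor. In Ab minor the chord on Gb is Gb–Bb–Db.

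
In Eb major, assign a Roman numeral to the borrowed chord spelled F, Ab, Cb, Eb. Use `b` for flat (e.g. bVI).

The root F is the diatonic 2nd degree of Eb major; the borrowing shows in the chord quality. Diatonically Eb major has Fm (ii) on that degree; F–Ab–Cb–Eb is instead the half-diminished-seventh chord native to Eb minor, so it takes the label iiø7.

iiø7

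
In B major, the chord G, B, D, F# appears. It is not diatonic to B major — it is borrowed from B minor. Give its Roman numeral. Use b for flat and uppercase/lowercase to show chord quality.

In B major scale degree 6 is G#; G is its lowered form, from B minor. Diatonically B major has G#m (vi) on that degree; G–B–D–F# is instead the major-seventh chord native to B minor, so it takes the label bVImaj7.

bVImaj7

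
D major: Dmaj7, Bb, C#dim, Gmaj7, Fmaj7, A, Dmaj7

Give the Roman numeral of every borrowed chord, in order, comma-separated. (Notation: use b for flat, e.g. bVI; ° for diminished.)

In D major the diatonic chords are D, Em, F#m, G, A, Bm, C#dim. Dmaj7, C#dim, Gmaj7 and A all belong to that set. But Bb (Bb–D–F) is foreign: the diatonic vi on degree 6 is Bm, whereas Bb comes from D minor. It is labeled bVI. But Fmaj7 (F–A–C–E) is foreign: the diatonic iii on degree 3 is F#m, whereas Fmaj7 comes from D minor. It is labeled bIIImaj7.

bVI, bIIImaj7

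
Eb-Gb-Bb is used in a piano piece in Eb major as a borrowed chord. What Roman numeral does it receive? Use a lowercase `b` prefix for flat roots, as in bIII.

i

Eb is scale degree 1 in Eb major. Diatonically Eb major has Eb (I) on that degree; Eb–Gb–Bb is instead the minor chord native to Eb minor, so it takes the label i.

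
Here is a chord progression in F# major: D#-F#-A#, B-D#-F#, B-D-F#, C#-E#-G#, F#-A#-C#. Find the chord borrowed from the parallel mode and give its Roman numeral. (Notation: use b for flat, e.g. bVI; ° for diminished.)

In F# major the diatonic chords are F#, G#m, A#m, B, C#, D#m, E#dim. D#–F#–A# = D#m, B–D#–F# = B, C#–E#–G# = C# and F#–A#–C# = F# all belong to that set. B–D–F# doesn't fit — on degree 4 F# major would have B (IV). Bm is the degree-4 chord of F# minor, so it is the borrowed iv.

iv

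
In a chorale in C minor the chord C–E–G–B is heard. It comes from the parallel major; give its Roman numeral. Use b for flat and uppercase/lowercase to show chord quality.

Imaj7

C is scale degree 1 in C minor. The diatonic chord on degree 1 would be Cm (i), but C–E–G–B is the major-seventh chord from C major. As a borrowed chord it is labeled Imaj7.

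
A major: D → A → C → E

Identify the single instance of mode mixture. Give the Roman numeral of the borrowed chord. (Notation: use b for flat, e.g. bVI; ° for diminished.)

The diatonic triads in A major are A, Bm, C#m, D, E, F#m, G#dim. D, A and E are all diatonic. But C (C–E–G) is foreign: the diatonic iii on degree 3 is C#m, whereas C comes from A minor. It is labeled bIII.

bIII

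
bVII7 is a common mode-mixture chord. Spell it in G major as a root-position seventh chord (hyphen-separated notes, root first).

F-A-C-Eb

bVII7 is built on the lowered scale degree 7. In G major degree 7 is F#; lowered it becomes F. Stacking thirds in G minor on F gives F–A–C–Eb.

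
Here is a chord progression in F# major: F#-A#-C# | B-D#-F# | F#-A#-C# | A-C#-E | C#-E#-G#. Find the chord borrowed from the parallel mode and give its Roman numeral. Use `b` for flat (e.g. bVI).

bIII

The diatonic triads in F# major are F#, G#m, A#m, B, C#, D#m, E#dim. F#–A#–C# = F#, B–D#–F# = B and C#–E#–G# = C# are all diatonic. A–C#–E doesn't fit — on degree 3 F# major would have A#m (iii). A is the degree-3 chord of F# minor, so it is the borrowed bIII.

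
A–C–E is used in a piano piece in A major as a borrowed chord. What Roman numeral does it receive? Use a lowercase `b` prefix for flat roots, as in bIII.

A is scale degree 1 in A major. The diatonic chord on degree 1 would be A (I), but A–C–E is the minor chord from A minor. As a borrowed chord it is labeled i.

i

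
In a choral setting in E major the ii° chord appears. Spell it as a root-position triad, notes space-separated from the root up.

The root, F#, is scale degree 2 — the same note in E major and E minor; only the chord quality changes. In E minor the chord on F# is F#–A–C.

F# A C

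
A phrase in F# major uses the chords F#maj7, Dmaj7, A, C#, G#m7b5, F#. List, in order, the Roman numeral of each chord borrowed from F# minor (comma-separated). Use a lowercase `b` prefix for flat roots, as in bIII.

The diatonic triads in F# major are F#, G#m, A#m, B, C#, D#m, E#dim. F#maj7, C# and F# all belong to that set. Dmaj7 (D–F#–A–C#) is not: scale degree 6 in F# major carries D#m (vi). In F# minor the chord on that degree is Dmaj7, so here it functions as bVImaj7, borrowed from the parallel minor. A (A–C#–E) doesn't fit — on degree 3 F# major would have A#m (iii). A is the degree-3 chord of F# minor, so it is the borrowed bIII. G#m7b5 (G#–B–D–F#) doesn't fit — on degree 2 F# major would have G#m (ii). G#m7b5 is the degree-2 chord of F# minor, so it is the borrowed iiø7.

bVImaj7, bIII, iiø7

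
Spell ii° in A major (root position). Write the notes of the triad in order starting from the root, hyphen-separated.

The root, B, is scale degree 2 — the same note in A major and A minor; only the chord quality changes. In A minor the chord on B is B–D–F.

B-D-F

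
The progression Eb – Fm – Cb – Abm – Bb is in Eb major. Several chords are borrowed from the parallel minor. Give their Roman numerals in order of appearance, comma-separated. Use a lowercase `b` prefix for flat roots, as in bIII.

bVI, iv

Eb major has the diatonic set Eb, Fm, Gm, Ab, Bb, Cm, Ddim. Eb, Fm and Bb are all diatonic. Cb (Cb–Eb–Gb) doesn't fit — on degree 6 Eb major would have Cm (vi). Cb is the degree-6 chord of Eb minor, so it is the borrowed bVI. Abm (Ab–Cb–Eb) doesn't fit — on degree 4 Eb major would have Ab (IV). Abm is the degree-4 chord of Eb minor, so it is the borrowed iv.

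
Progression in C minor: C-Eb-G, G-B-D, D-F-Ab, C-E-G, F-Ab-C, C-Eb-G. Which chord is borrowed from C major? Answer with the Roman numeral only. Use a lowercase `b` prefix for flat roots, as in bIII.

I

The diatonic triads in C minor (with V from harmonic minor) are Cm, Ddim, Eb, Fm, G, Ab, Bb. C–Eb–G = Cm, G–B–D = G, D–F–Ab = Ddim and F–Ab–C = Fm are all diatonic. C–E–G doesn't fit — on degree 1 C minor would have Cm (i). C is the degree-1 chord of C major, so it is the borrowed I.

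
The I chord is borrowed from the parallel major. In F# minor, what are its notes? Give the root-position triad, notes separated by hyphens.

F#-A#-C#

The root, F#, is scale degree 1 — the same note in F# minor and F# major; only the chord quality changes. In F# major the chord on F# is F#–A#–C#.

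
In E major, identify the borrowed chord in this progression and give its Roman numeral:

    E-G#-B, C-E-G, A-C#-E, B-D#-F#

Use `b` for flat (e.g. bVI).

bVI

The diatonic triads in E major are E, F#m, G#m, A, B, C#m, D#dim. Of the given chords, E–G#–B = E, A–C#–E = A and B–D#–F# = B are diatonic. But C–E–G is foreign: the diatonic vi on degree 6 is C#m, whereas C comes from E minor. It is labeled bVI.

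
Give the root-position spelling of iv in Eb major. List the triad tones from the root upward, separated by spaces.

Ab Cb Eb

The root, Ab, is scale degree 4 — the same note in Eb major and Eb minor; only the chord quality changes. In Eb minor the chord on Ab is Ab–Cb–Eb.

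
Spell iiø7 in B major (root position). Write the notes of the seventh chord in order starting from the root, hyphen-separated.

iiø7 is built on scale degree 2, which is C# in both B major and its parallel. Stacking thirds in B minor on C# gives C#–E–G–B.

C#-E-G-B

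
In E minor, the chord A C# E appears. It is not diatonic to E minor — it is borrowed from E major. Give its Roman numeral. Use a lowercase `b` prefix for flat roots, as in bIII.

IV

A is scale degree 4 in E minor. The diatonic chord on degree 4 would be Am (iv), but A–C#–E is the major chord from E major. As a borrowed chord it is labeled IV.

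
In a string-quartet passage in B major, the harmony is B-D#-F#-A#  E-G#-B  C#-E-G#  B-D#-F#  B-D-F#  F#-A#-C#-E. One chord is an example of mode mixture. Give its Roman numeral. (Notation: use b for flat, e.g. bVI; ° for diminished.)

i

In B major the diatonic chords are B, C#m, D#m, E, F#, G#m, A#dim. B–D#–F#–A# = Bmaj7, E–G#–B = E, C#–E–G# = C#m, B–D#–F# = B and F#–A#–C#–E = F#7 all belong to that set. But B–D–F# is foreign: the diatonic I on degree 1 is B, whereas Bm comes from B minor. It is labeled i.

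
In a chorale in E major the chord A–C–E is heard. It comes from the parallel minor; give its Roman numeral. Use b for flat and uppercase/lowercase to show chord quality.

iv

The root A is the diatonic 4th degree of E major; the borrowing shows in the chord quality. A–C–E is a minor chord — the form found in E minor, not the diatonic IV (A). Borrowed into E major it is written iv.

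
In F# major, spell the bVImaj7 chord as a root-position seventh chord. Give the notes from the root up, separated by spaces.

D F# A C#

Scale degree 6 in F# major is D#. bVImaj7 uses the lowered form, D, taken from F# minor. In F# minor the chord on D is D–F#–A–C#.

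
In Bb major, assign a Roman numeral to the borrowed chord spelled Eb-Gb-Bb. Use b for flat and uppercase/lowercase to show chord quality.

The root Eb is the diatonic 4th degree of Bb major; the borrowing shows in the chord quality. Diatonically Bb major has Eb (IV) on that degree; Eb–Gb–Bb is instead the minor chord native to Bb minor, so it takes the label iv.

iv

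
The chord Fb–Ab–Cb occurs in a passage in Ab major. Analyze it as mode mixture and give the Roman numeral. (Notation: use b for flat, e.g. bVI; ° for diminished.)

The root Fb is the lowered 6th scale degree — diatonically Ab major has F there. The diatonic chord on degree 6 would be Fm (vi), but Fb–Ab–Cb is the major chord from Ab minor. As a borrowed chord it is labeled bVI.

bVI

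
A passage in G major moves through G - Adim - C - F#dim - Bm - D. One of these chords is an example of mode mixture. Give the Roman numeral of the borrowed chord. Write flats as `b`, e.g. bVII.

ii°

The diatonic triads in G major are G, Am, Bm, C, D, Em, F#dim. G, C, F#dim, Bm and D all belong to that set. Adim (A–C–Eb) is not: scale degree 2 in G major carries Am (ii). In G minor the chord on that degree is Adim, so here it functions as ii°, borrowed from the parallel minor.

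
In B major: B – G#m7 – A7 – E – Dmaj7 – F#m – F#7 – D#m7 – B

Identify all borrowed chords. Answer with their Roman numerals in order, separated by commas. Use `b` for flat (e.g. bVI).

The diatonic triads in B major are B, C#m, D#m, E, F#, G#m, A#dim. Of the given chords, B, G#m7, E, F#7 and D#m7 are diatonic. A7 (A–C#–E–G) is not: scale degree 7 in B major carries A#dim (vii°). In B minor the chord on that degree is A7, so here it functions as bVII7, borrowed from the parallel minor. Dmaj7 (D–F#–A–C#) is not: scale degree 3 in B major carries D#m (iii). In B minor the chord on that degree is Dmaj7, so here it functions as bIIImaj7, borrowed from the parallel minor. F#m (F#–A–C#) is not: scale degree 5 in B major carries F# (V). In B minor the chord on that degree is F#m, so here it functions as v, borrowed from the parallel minor.

bVII7, bIIImaj7, v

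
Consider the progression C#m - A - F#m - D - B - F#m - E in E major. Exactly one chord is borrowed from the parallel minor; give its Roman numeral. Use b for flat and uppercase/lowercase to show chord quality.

In E major the diatonic chords are E, F#m, G#m, A, B, C#m, D#dim. Of the given chords, C#m, A, F#m, B and E are diatonic. D (D–F#–A) is not: scale degree 7 in E major carries D#dim (vii°). In E minor the chord on that degree is D, so here it functions as bVII, borrowed from the parallel minor.

bVII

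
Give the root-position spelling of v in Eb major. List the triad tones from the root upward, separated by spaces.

Bb Db F

The root, Bb, is scale degree 5 — the same note in Eb major and Eb minor; only the chord quality changes. Building the minor chord from the parallel minor on Bb: Bb–Db–F.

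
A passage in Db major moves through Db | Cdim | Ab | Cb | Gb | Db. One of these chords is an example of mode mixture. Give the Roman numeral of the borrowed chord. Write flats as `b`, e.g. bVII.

bVII

In Db major the diatonic chords are Db, Ebm, Fm, Gb, Ab, Bbm, Cdim. Db, Cdim, Ab and Gb all belong to that set. Cb (Cb–Eb–Gb) doesn't fit — on degree 7 Db major would have Cdim (vii°). Cb is the degree-7 chord of Db minor, so it is the borrowed bVII.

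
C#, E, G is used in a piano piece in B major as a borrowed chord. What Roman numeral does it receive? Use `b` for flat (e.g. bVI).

ii°

The root C# is the diatonic 2nd degree of B major; the borrowing shows in the chord quality. C#–E–G is a diminished chord — the form found in B minor, not the diatonic ii (C#m). Borrowed into B major it is written ii°.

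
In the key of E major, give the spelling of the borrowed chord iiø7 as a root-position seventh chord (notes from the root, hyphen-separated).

The root, F#, is scale degree 2 — the same note in E major and E minor; only the chord quality changes. In E minor the chord on F# is F#–A–C–E.

F#-A-C-E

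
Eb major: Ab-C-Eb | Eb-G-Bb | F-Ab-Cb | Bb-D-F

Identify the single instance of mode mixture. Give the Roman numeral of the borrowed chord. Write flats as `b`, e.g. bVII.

In Eb major the diatonic chords are Eb, Fm, Gm, Ab, Bb, Cm, Ddim. Ab–C–Eb = Ab, Eb–G–Bb = Eb and Bb–D–F = Bb are all diatonic. But F–Ab–Cb is foreign: the diatonic ii on degree 2 is Fm, whereas Fdim comes from Eb minor. It is labeled ii°.

ii°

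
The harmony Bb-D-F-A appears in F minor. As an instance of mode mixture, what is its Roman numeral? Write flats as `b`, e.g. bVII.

IVmaj7

Bb is scale degree 4 in F minor. The diatonic chord on degree 4 would be Bbm (iv), but Bb–D–F–A is the major-seventh chord from F major. As a borrowed chord it is labeled IVmaj7.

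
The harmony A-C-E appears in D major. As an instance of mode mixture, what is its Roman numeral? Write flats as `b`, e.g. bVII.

The root A is the diatonic 5th degree of D major; the borrowing shows in the chord quality. A–C–E is a minor chord — the form found in D minor, not the diatonic V (A). Borrowed into D major it is written v.

v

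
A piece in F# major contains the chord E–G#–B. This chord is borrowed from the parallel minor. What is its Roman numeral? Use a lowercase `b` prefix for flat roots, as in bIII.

The root E is the lowered 7th scale degree — diatonically F# major has E# there. The diatonic chord on degree 7 would be E#dim (vii°), but E–G#–B is the major chord from F# minor. As a borrowed chord it is labeled bVII.

bVII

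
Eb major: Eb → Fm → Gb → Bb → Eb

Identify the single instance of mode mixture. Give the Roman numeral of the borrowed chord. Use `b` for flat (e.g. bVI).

Eb major has the diatonic set Eb, Fm, Gm, Ab, Bb, Cm, Ddim. Eb, Fm and Bb all belong to that set. Gb (Gb–Bb–Db) is not: scale degree 3 in Eb major carries Gm (iii). In Eb minor the chord on that degree is Gb, so here it functions as bIII, borrowed from the parallel minor.

bIII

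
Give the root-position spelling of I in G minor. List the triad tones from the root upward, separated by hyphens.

I is built on scale degree 1, which is G in both G minor and its parallel. Stacking thirds in G major on G gives G–B–D.

G-B-D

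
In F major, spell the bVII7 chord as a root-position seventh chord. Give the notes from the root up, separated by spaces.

Eb G Bb Db

bVII7 is built on the lowered scale degree 7. In F major degree 7 is E; lowered it becomes Eb. Stacking thirds in F minor on Eb gives Eb–G–Bb–Db.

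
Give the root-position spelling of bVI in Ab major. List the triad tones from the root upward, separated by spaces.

bVI is built on the lowered scale degree 6. In Ab major degree 6 is F; lowered it becomes Fb. Building the major chord from the parallel minor on Fb: Fb–Ab–Cb.

Fb Ab Cb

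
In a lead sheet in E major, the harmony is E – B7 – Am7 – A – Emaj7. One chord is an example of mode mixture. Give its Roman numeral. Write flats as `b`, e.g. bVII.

iv7

E major has the diatonic set E, F#m, G#m, A, B, C#m, D#dim. E, B7, A and Emaj7 all belong to that set. But Am7 (A–C–E–G) is foreign: the diatonic IV on degree 4 is A, whereas Am7 comes from E minor. It is labeled iv7.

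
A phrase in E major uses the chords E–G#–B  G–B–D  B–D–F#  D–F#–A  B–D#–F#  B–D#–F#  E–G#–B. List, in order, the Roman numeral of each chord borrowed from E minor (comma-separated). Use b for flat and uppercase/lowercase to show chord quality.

The diatonic triads in E major are E, F#m, G#m, A, B, C#m, D#dim. Of the given chords, E–G#–B = E and B–D#–F# = B are diatonic. But G–B–D is foreign: the diatonic iii on degree 3 is G#m, whereas G comes from E minor. It is labeled bIII. B–D–F# is not: scale degree 5 in E major carries B (V). In E minor the chord on that degree is Bm, so here it functions as v, borrowed from the parallel minor. But D–F#–A is foreign: the diatonic vii° on degree 7 is D#dim, whereas D comes from E minor. It is labeled bVII.

bIII, v, bVII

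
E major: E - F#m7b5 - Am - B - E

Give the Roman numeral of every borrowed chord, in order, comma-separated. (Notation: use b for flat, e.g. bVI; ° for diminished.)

iiø7, iv

The diatonic triads in E major are E, F#m, G#m, A, B, C#m, D#dim. Of the given chords, E and B are diatonic. F#m7b5 (F#–A–C–E) is not: scale degree 2 in E major carries F#m (ii). In E minor the chord on that degree is F#m7b5, so here it functions as iiø7, borrowed from the parallel minor. But Am (A–C–E) is foreign: the diatonic IV on degree 4 is A, whereas Am comes from E minor. It is labeled iv.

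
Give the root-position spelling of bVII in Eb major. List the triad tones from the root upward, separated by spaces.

bVII is built on the lowered scale degree 7. In Eb major degree 7 is D; lowered it becomes Db. Building the major chord from the parallel minor on Db: Db–F–Ab.

Db F Ab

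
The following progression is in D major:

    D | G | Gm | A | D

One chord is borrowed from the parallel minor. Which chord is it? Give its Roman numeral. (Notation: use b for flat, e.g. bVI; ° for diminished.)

In D major the diatonic chords are D, Em, F#m, G, A, Bm, C#dim. D, G and A are all diatonic. But Gm (G–Bb–D) is foreign: the diatonic IV on degree 4 is G, whereas Gm comes from D minor. It is labeled iv.

iv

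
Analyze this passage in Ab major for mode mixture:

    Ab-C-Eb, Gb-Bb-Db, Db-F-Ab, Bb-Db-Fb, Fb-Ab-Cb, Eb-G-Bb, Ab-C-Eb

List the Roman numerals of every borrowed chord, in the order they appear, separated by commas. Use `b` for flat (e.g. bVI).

The diatonic triads in Ab major are Ab, Bbm, Cm, Db, Eb, Fm, Gdim. Of the given chords, Ab–C–Eb = Ab, Db–F–Ab = Db and Eb–G–Bb = Eb are diatonic. Gb–Bb–Db is not: scale degree 7 in Ab major carries Gdim (vii°). In Ab minor the chord on that degree is Gb, so here it functions as bVII, borrowed from the parallel minor. Bb–Db–Fb doesn't fit — on degree 2 Ab major would have Bbm (ii). Bbdim is the degree-2 chord of Ab minor, so it is the borrowed ii°. Fb–Ab–Cb is not: scale degree 6 in Ab major carries Fm (vi). In Ab minor the chord on that degree is Fb, so here it functions as bVI, borrowed from the parallel minor.

bVII, ii°, bVI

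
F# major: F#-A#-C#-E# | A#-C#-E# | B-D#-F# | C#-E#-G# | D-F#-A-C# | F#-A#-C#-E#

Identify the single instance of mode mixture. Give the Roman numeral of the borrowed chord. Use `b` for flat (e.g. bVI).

bVImaj7

In F# major the diatonic chords are F#, G#m, A#m, B, C#, D#m, E#dim. Of the given chords, F#–A#–C#–E# = F#maj7, A#–C#–E# = A#m, B–D#–F# = B and C#–E#–G# = C# are diatonic. D–F#–A–C# doesn't fit — on degree 6 F# major would have D#m (vi). Dmaj7 is the degree-6 chord of F# minor, so it is the borrowed bVImaj7.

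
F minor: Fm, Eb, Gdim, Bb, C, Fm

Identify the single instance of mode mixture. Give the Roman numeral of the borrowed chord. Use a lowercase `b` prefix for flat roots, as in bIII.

F minor has the diatonic set Fm, Gdim, Ab, Bbm, C, Db, Eb (with V from harmonic minor). Fm, Eb, Gdim and C all belong to that set. Bb (Bb–D–F) is not: scale degree 4 in F minor carries Bbm (iv). In F major the chord on that degree is Bb, so here it functions as IV, borrowed from the parallel major.

IV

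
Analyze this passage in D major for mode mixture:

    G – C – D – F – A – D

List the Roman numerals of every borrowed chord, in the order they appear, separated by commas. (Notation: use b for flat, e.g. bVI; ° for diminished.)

bVII, bIII

The diatonic triads in D major are D, Em, F#m, G, A, Bm, C#dim. G, D and A are all diatonic. But C (C–E–G) is foreign: the diatonic vii° on degree 7 is C#dim, whereas C comes from D minor. It is labeled bVII. But F (F–A–C) is foreign: the diatonic iii on degree 3 is F#m, whereas F comes from D minor. It is labeled bIII.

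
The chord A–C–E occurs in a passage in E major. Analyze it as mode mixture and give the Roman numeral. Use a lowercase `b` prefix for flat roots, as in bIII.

The root A is the diatonic 4th degree of E major; the borrowing shows in the chord quality. Diatonically E major has A (IV) on that degree; A–C–E is instead the minor chord native to E minor, so it takes the label iv.

iv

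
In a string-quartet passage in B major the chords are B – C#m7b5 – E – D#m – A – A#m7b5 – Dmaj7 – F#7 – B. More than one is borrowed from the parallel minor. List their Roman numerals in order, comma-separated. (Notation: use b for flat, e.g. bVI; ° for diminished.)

In B major the diatonic chords are B, C#m, D#m, E, F#, G#m, A#dim. B, E, D#m, A#m7b5 and F#7 all belong to that set. C#m7b5 (C#–E–G–B) is not: scale degree 2 in B major carries C#m (ii). In B minor the chord on that degree is C#m7b5, so here it functions as iiø7, borrowed from the parallel minor. A (A–C#–E) is not: scale degree 7 in B major carries A#dim (vii°). In B minor the chord on that degree is A, so here it functions as bVII, borrowed from the parallel minor. Dmaj7 (D–F#–A–C#) is not: scale degree 3 in B major carries D#m (iii). In B minor the chord on that degree is Dmaj7, so here it functions as bIIImaj7, borrowed from the parallel minor.

iiø7, bVII, bIIImaj7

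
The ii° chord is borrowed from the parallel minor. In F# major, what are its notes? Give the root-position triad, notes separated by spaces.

ii° is built on scale degree 2, which is G# in both F# major and its parallel. Stacking thirds in F# minor on G# gives G#–B–D.

G# B D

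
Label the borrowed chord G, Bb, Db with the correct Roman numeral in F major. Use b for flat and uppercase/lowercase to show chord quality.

ii°

The root G is the diatonic 2nd degree of F major; the borrowing shows in the chord quality. Diatonically F major has Gm (ii) on that degree; G–Bb–Db is instead the diminished chord native to F minor, so it takes the label ii°.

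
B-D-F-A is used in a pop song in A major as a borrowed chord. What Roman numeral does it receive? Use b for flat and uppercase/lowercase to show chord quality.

iiø7

B is scale degree 2 in A major. The diatonic chord on degree 2 would be Bm (ii), but B–D–F–A is the half-diminished-seventh chord from A minor. As a borrowed chord it is labeled iiø7.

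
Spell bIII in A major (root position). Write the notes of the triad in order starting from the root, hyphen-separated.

bIII is built on the lowered scale degree 3. In A major degree 3 is C#; lowered it becomes C. Building the major chord from the parallel minor on C: C–E–G.

C-E-G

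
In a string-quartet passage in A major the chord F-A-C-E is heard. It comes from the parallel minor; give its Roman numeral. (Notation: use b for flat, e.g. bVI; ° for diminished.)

bVImaj7

F is the lowered form of scale degree 6 in A major (the diatonic degree 6 is F#). The diatonic chord on degree 6 would be F#m (vi), but F–A–C–E is the major-seventh chord from A minor. As a borrowed chord it is labeled bVImaj7.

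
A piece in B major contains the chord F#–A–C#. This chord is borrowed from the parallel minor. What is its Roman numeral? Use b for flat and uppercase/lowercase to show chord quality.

The root F# is the diatonic 5th degree of B major; the borrowing shows in the chord quality. The diatonic chord on degree 5 would be F# (V), but F#–A–C# is the minor chord from B minor. As a borrowed chord it is labeled v.

v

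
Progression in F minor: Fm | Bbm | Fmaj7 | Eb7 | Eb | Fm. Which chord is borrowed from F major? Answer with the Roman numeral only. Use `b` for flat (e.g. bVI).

The diatonic triads in F minor (with V from harmonic minor) are Fm, Gdim, Ab, Bbm, C, Db, Eb. Fm, Bbm, Eb7 and Eb are all diatonic. But Fmaj7 (F–A–C–E) is foreign: the diatonic i on degree 1 is Fm, whereas Fmaj7 comes from F major. It is labeled Imaj7.

Imaj7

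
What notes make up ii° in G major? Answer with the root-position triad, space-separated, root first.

A C Eb

ii° is built on scale degree 2, which is A in both G major and its parallel. Building the diminished chord from the parallel minor on A: A–C–Eb.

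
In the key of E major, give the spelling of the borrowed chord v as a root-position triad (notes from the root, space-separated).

v is built on scale degree 5, which is B in both E major and its parallel. In E minor the chord on B is B–D–F#.

B D F#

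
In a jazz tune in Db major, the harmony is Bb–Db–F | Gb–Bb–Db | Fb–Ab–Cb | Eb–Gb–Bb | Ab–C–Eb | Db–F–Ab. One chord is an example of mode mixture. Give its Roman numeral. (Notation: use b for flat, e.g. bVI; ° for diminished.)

bIII

Db major has the diatonic set Db, Ebm, Fm, Gb, Ab, Bbm, Cdim. Bb–Db–F = Bbm, Gb–Bb–Db = Gb, Eb–Gb–Bb = Ebm, Ab–C–Eb = Ab and Db–F–Ab = Db all belong to that set. But Fb–Ab–Cb is foreign: the diatonic iii on degree 3 is Fm, whereas Fb comes from Db minor. It is labeled bIII.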